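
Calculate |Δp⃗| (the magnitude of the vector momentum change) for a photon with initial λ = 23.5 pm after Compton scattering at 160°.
5.0909e-23 kg·m/s

Photon momentum magnitude is p = h/λ.

Initial momentum:
p₀ = h/λ = 6.6261e-34/2.3500e-11 = 2.8196e-23 kg·m/s

After scattering:
λ' = λ + Δλ = 23.5 + 4.7063 = 28.2063 pm
p' = h/λ' = 6.6261e-34/2.8206e-11 = 2.3491e-23 kg·m/s

Momentum is a vector; the scattered photon's direction makes angle θ = 160° with the incident direction. The magnitude of the vector change Δp⃗ = p⃗₀ − p⃗' is found from the law of cosines:
|Δp⃗|² = p₀² + p'² − 2p₀p'cos θ
|Δp⃗|² = (2.8196e-23)² + (2.3491e-23)² − 2·2.8196e-23·2.3491e-23·cos(160°)
|Δp⃗| = 5.0909e-23 kg·m/s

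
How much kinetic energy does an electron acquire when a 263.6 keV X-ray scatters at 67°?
63.0359 keV

By energy conservation: K_e = E_initial - E_final

First find the scattered photon energy:
Initial wavelength: λ = hc/E = 4.7035 pm
Compton shift: Δλ = λ_C(1 - cos(67°)) = 1.4783 pm
Final wavelength: λ' = 4.7035 + 1.4783 = 6.1818 pm
Final photon energy: E' = hc/λ' = 200.5641 keV

Electron kinetic energy:
K_e = E - E' = 263.6000 - 200.5641 = 63.0359 keV

(Intermediate values are shown rounded; full precision is carried through to the final answer.)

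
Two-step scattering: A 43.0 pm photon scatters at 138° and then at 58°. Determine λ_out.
48.3700 pm

Apply Compton shift twice:

First scattering at θ₁ = 138°:
Δλ₁ = λ_C(1 - cos(138°))
Δλ₁ = 2.4263 × 1.7431
Δλ₁ = 4.2294 pm

After first scattering:
λ₁ = 43.0 + 4.2294 = 47.2294 pm

Second scattering at θ₂ = 58°:
Δλ₂ = λ_C(1 - cos(58°))
Δλ₂ = 2.4263 × 0.4701
Δλ₂ = 1.1406 pm

Final wavelength:
λ₂ = 47.2294 + 1.1406 = 48.3700 pm

Total shift: Δλ_total = 4.2294 + 1.1406 = 5.3700 pm

(Intermediate values are shown rounded; full precision is carried through to the final answer.)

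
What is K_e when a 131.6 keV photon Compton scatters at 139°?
40.9601 keV

By energy conservation: K_e = E_initial - E_final

First find the scattered photon energy:
Initial wavelength: λ = hc/E = 9.4213 pm
Compton shift: Δλ = λ_C(1 - cos(139°)) = 4.2575 pm
Final wavelength: λ' = 9.4213 + 4.2575 = 13.6788 pm
Final photon energy: E' = hc/λ' = 90.6399 keV

Electron kinetic energy:
K_e = E - E' = 131.6000 - 90.6399 = 40.9601 keV

(Intermediate values are shown rounded; full precision is carried through to the final answer.)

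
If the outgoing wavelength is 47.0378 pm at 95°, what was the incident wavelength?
44.4000 pm

From λ' = λ + Δλ, we have λ = λ' - Δλ

First calculate the Compton shift:
Δλ = λ_C(1 - cos θ)
Δλ = 2.4263 × (1 - cos(95°))
Δλ = 2.4263 × 1.0872
Δλ = 2.6378 pm

Initial wavelength:
λ = λ' - Δλ
λ = 47.0378 - 2.6378
λ = 44.4000 pm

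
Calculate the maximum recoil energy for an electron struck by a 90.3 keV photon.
23.5804 keV

Maximum energy transfer occurs at θ = 180° (backscattering).

Initial photon: E₀ = 90.3 keV → λ₀ = 13.7303 pm

Maximum Compton shift (at 180°):
Δλ_max = 2λ_C = 2 × 2.4263 = 4.8526 pm

Final wavelength:
λ' = 13.7303 + 4.8526 = 18.5829 pm

Minimum photon energy (maximum energy to electron):
E'_min = hc/λ' = 66.7196 keV

Maximum electron kinetic energy:
K_max = E₀ - E'_min = 90.3000 - 66.7196 = 23.5804 keV

(Intermediate values are shown rounded; full precision is carried through to the final answer.)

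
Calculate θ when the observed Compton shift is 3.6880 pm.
121.33°

From the Compton formula Δλ = λ_C(1 - cos θ), we can solve for θ:

cos θ = 1 - Δλ/λ_C

Given:
- Δλ = 3.6880 pm
- λ_C = h/(m_e·c) ≈ 2.42631024 pm

cos θ = 1 - 3.6880/2.42631024
cos θ = 1 - 1.520003
cos θ = -0.520003

θ = arccos(-0.520003)
θ = 121.33°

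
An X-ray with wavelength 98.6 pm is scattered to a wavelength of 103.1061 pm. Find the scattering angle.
149.00°

First find the wavelength shift:
Δλ = λ' - λ = 103.1061 - 98.6 = 4.5061 pm

Using Δλ = λ_C(1 - cos θ), with λ_C = h/(m_e·c) ≈ 2.42631024 pm:
cos θ = 1 - Δλ/λ_C
cos θ = 1 - 4.5061/2.42631024
cos θ = -0.857182

θ = arccos(-0.857182)
θ = 149.00°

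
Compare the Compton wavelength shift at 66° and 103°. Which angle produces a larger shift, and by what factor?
103° produces the larger shift by a factor of 2.065

Calculate both shifts using Δλ = λ_C(1 - cos θ):

For θ₁ = 66°:
Δλ₁ = 2.4263 × (1 - cos(66°))
Δλ₁ = 2.4263 × 0.5933
Δλ₁ = 1.4394 pm

For θ₂ = 103°:
Δλ₂ = 2.4263 × (1 - cos(103°))
Δλ₂ = 2.4263 × 1.2250
Δλ₂ = 2.9721 pm

The 103° angle produces the larger shift.
Ratio: 2.9721/1.4394 = 2.065

(Intermediate values are shown rounded; full precision is carried through to the final answer.)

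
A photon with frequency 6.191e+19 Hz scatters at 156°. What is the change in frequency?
3.030e+19 Hz (decrease)

Convert frequency to wavelength (c = 299792458 m/s):
λ₀ = c/f₀ = 299792458/6.191e+19 = 4.8423915e-12 m = 4.8424 pm

Calculate Compton shift:
Δλ = λ_C(1 - cos(156°)) = 4.6429 pm

Final wavelength:
λ' = λ₀ + Δλ = 4.8424 + 4.6429 = 9.4852 pm

Final frequency:
f' = c/λ' = 299792458/9.4852464e-12 = 3.1606185e+19 Hz

Frequency shift (decrease):
Δf = f₀ - f' = 6.191e+19 - 3.1606185e+19 = 3.030e+19 Hz

(Intermediate values are shown rounded; full precision is carried through to the final answer.)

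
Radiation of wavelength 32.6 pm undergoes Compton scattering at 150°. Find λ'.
37.1276 pm

Using the Compton formula: λ' = λ + λ_C(1 − cos θ)

For θ = 150°, cos θ = -√3/2 (exact) ≈ -0.8660, so:
1 − cos 150° = 1 − (-√3/2) ≈ 1.8660

Δλ = λ_C × 1.8660 = 2.4263 × 1.8660 = 4.5276 pm

λ' = 32.6 + 4.5276 = 37.1276 pm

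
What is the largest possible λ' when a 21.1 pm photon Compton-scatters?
25.9526 pm (at θ = 180°)

The Compton shift is Δλ = λ_C(1 − cos θ).

Since cos θ ranges from −1 to 1, the factor (1 − cos θ) ranges from 0 to 2; the maximum shift occurs at θ = 180° (backscattering):
Δλ_max = 2λ_C = 2 × 2.4263 pm = 4.8526 pm

Maximum scattered wavelength:
λ'_max = λ₀ + Δλ_max = 21.1 + 4.8526 = 25.9526 pm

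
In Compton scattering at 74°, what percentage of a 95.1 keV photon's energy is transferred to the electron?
0.1188 (or 11.88%)

Calculate initial and final photon energies:

Initial: E₀ = 95.1 keV → λ₀ = 13.0372 pm
Compton shift: Δλ = 1.7575 pm
Final wavelength: λ' = 14.7948 pm
Final energy: E' = 83.8027 keV

Fractional energy loss:
(E₀ - E')/E₀ = (95.1000 - 83.8027)/95.1000
= 11.2973/95.1000
= 0.1188
= 11.88%

(Intermediate values are shown rounded; full precision is carried through to the final answer.)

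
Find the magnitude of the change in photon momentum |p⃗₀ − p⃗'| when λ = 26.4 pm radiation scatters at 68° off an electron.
2.7331e-23 kg·m/s

Photon momentum magnitude is p = h/λ.

Initial momentum:
p₀ = h/λ = 6.6261e-34/2.6400e-11 = 2.5099e-23 kg·m/s

After scattering:
λ' = λ + Δλ = 26.4 + 1.5174 = 27.9174 pm
p' = h/λ' = 6.6261e-34/2.7917e-11 = 2.3735e-23 kg·m/s

Momentum is a vector; the scattered photon's direction makes angle θ = 68° with the incident direction. The magnitude of the vector change Δp⃗ = p⃗₀ − p⃗' is found from the law of cosines:
|Δp⃗|² = p₀² + p'² − 2p₀p'cos θ
|Δp⃗|² = (2.5099e-23)² + (2.3735e-23)² − 2·2.5099e-23·2.3735e-23·cos(68°)
|Δp⃗| = 2.7331e-23 kg·m/s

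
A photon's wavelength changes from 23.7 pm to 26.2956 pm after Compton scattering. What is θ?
94.00°

First find the wavelength shift:
Δλ = λ' - λ = 26.2956 - 23.7 = 2.5956 pm

Using Δλ = λ_C(1 - cos θ), with λ_C = h/(m_e·c) ≈ 2.42631024 pm:
cos θ = 1 - Δλ/λ_C
cos θ = 1 - 2.5956/2.42631024
cos θ = -0.069773

θ = arccos(-0.069773)
θ = 94.00°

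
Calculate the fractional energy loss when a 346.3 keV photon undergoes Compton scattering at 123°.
0.5114 (or 51.14%)

Calculate initial and final photon energies:

Initial: E₀ = 346.3 keV → λ₀ = 3.5803 pm
Compton shift: Δλ = 3.7478 pm
Final wavelength: λ' = 7.3280 pm
Final energy: E' = 169.1918 keV

Fractional energy loss:
(E₀ - E')/E₀ = (346.3000 - 169.1918)/346.3000
= 177.1082/346.3000
= 0.5114
= 51.14%

(Intermediate values are shown rounded; full precision is carried through to the final answer.)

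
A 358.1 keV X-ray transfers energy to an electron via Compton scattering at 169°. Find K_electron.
208.1854 keV

By energy conservation: K_e = E_initial - E_final

First find the scattered photon energy:
Initial wavelength: λ = hc/E = 3.4623 pm
Compton shift: Δλ = λ_C(1 - cos(169°)) = 4.8080 pm
Final wavelength: λ' = 3.4623 + 4.8080 = 8.2703 pm
Final photon energy: E' = hc/λ' = 149.9146 keV

Electron kinetic energy:
K_e = E - E' = 358.1000 - 149.9146 = 208.1854 keV

(Intermediate values are shown rounded; full precision is carried through to the final answer.)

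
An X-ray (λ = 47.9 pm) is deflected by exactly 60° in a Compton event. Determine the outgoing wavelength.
49.1132 pm

Using the Compton formula: λ' = λ + λ_C(1 − cos θ)

For θ = 60°, cos θ = 1/2 (exact) = 0.5000, so:
1 − cos 60° = 1 − (1/2) = 0.5000

Δλ = λ_C × 0.5000 = 2.4263 × 0.5000 = 1.2132 pm

λ' = 47.9 + 1.2132 = 49.1132 pm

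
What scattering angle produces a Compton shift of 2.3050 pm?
87.13°

From the Compton formula Δλ = λ_C(1 - cos θ), we can solve for θ:

cos θ = 1 - Δλ/λ_C

Given:
- Δλ = 2.3050 pm
- λ_C = h/(m_e·c) ≈ 2.42631024 pm

cos θ = 1 - 2.3050/2.42631024
cos θ = 1 - 0.950002
cos θ = 0.049998

θ = arccos(0.049998)
θ = 87.13°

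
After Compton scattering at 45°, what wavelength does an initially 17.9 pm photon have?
18.6106 pm

Using the Compton formula: λ' = λ + λ_C(1 − cos θ)

For θ = 45°, cos θ = √2/2 (exact) ≈ 0.7071, so:
1 − cos 45° = 1 − (√2/2) ≈ 0.2929

Δλ = λ_C × 0.2929 = 2.4263 × 0.2929 = 0.7106 pm

λ' = 17.9 + 0.7106 = 18.6106 pm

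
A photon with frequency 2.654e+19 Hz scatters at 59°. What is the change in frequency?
2.504e+18 Hz (decrease)

Convert frequency to wavelength (c = 299792458 m/s):
λ₀ = c/f₀ = 299792458/2.654e+19 = 1.1295873e-11 m = 11.2959 pm

Calculate Compton shift:
Δλ = λ_C(1 - cos(59°)) = 1.1767 pm

Final wavelength:
λ' = λ₀ + Δλ = 11.2959 + 1.1767 = 12.4725 pm

Final frequency:
f' = c/λ' = 299792458/1.2472541e-11 = 2.4036198e+19 Hz

Frequency shift (decrease):
Δf = f₀ - f' = 2.654e+19 - 2.4036198e+19 = 2.504e+18 Hz

(Intermediate values are shown rounded; full precision is carried through to the final answer.)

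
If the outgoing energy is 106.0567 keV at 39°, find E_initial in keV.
111.2000 keV

Convert final energy to wavelength (hc ≈ 1239.842 keV·pm):
λ' = hc/E' = 1239.842 / 106.0567 = 11.6904 pm

Calculate the Compton shift:
Δλ = λ_C(1 - cos(39°))
Δλ = 2.4263 × (1 - cos(39°))
Δλ = 0.5407 pm

Initial wavelength:
λ = λ' - Δλ = 11.6904 - 0.5407 = 11.1497 pm

Initial energy:
E = hc/λ = 1239.842 / 11.1497 = 111.2000 keV

(Intermediate values are shown rounded; full precision is carried through to the final answer.)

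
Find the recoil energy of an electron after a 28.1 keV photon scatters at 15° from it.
0.0526 keV

By energy conservation: K_e = E_initial - E_final

First find the scattered photon energy:
Initial wavelength: λ = hc/E = 44.1225 pm
Compton shift: Δλ = λ_C(1 - cos(15°)) = 0.0827 pm
Final wavelength: λ' = 44.1225 + 0.0827 = 44.2052 pm
Final photon energy: E' = hc/λ' = 28.0474 keV

Electron kinetic energy:
K_e = E - E' = 28.1000 - 28.0474 = 0.0526 keV

(Intermediate values are shown rounded; full precision is carried through to the final answer.)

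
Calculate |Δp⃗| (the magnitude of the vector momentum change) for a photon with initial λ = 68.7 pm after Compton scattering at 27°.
4.4946e-24 kg·m/s

Photon momentum magnitude is p = h/λ.

Initial momentum:
p₀ = h/λ = 6.6261e-34/6.8700e-11 = 9.6449e-24 kg·m/s

After scattering:
λ' = λ + Δλ = 68.7 + 0.2645 = 68.9645 pm
p' = h/λ' = 6.6261e-34/6.8964e-11 = 9.6080e-24 kg·m/s

Momentum is a vector; the scattered photon's direction makes angle θ = 27° with the incident direction. The magnitude of the vector change Δp⃗ = p⃗₀ − p⃗' is found from the law of cosines:
|Δp⃗|² = p₀² + p'² − 2p₀p'cos θ
|Δp⃗|² = (9.6449e-24)² + (9.6080e-24)² − 2·9.6449e-24·9.6080e-24·cos(27°)
|Δp⃗| = 4.4946e-24 kg·m/s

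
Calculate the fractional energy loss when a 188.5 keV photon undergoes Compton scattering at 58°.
0.1478 (or 14.78%)

Calculate initial and final photon energies:

Initial: E₀ = 188.5 keV → λ₀ = 6.5774 pm
Compton shift: Δλ = 1.1406 pm
Final wavelength: λ' = 7.7180 pm
Final energy: E' = 160.6435 keV

Fractional energy loss:
(E₀ - E')/E₀ = (188.5000 - 160.6435)/188.5000
= 27.8565/188.5000
= 0.1478
= 14.78%

(Intermediate values are shown rounded; full precision is carried through to the final answer.)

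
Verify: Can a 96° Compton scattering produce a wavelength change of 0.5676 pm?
No, inconsistent

Calculate the expected shift for θ = 96°:

Δλ_expected = λ_C(1 - cos(96°))
Δλ_expected = 2.4263 × (1 - cos(96°))
Δλ_expected = 2.4263 × 1.1045
Δλ_expected = 2.6799 pm

Given shift: 0.5676 pm
Expected shift: 2.6799 pm
Difference: 2.1123 pm

The values do not match. The given shift corresponds to θ ≈ 40.0°, not 96°.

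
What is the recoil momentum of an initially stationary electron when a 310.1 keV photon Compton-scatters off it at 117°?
2.2015e-22 kg·m/s

The electron is initially at rest, so by conservation of momentum:
p⃗_e = p⃗₀ − p⃗'  (incident photon momentum minus scattered photon momentum)

Photon momentum magnitudes (p = h/λ = E/c):
λ₀ = hc/E₀ = 3.9982 pm → p₀ = h/λ₀ = 1.6573e-22 kg·m/s
Δλ = λ_C(1 − cos 117°) = 3.5278 pm
λ' = 7.5260 pm → p' = h/λ' = 8.8042e-23 kg·m/s

The scattered photon makes angle θ = 117° with the incident direction, so by the law of cosines:
|p⃗_e|² = p₀² + p'² − 2p₀p'cos θ
|p⃗_e|² = (1.6573e-22)² + (8.8042e-23)² − 2·1.6573e-22·8.8042e-23·cos(117°)
|p⃗_e| = 2.2015e-22 kg·m/s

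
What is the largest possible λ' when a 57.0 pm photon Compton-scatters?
61.8526 pm (at θ = 180°)

The Compton shift is Δλ = λ_C(1 − cos θ).

Since cos θ ranges from −1 to 1, the factor (1 − cos θ) ranges from 0 to 2; the maximum shift occurs at θ = 180° (backscattering):
Δλ_max = 2λ_C = 2 × 2.4263 pm = 4.8526 pm

Maximum scattered wavelength:
λ'_max = λ₀ + Δλ_max = 57.0 + 4.8526 = 61.8526 pm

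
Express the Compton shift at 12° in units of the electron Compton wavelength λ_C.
0.0219 λ_C

The Compton shift formula is:
Δλ = λ_C(1 - cos θ)

Dividing both sides by λ_C:
Δλ/λ_C = 1 - cos θ

For θ = 12°:
Δλ/λ_C = 1 - cos(12°)
Δλ/λ_C = 1 - 0.9781
Δλ/λ_C = 0.0219

This means the shift is 0.0219 × λ_C = 0.0530 pm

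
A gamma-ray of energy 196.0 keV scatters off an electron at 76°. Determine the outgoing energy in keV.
151.8473 keV

First convert energy to wavelength:
λ = hc/E, with hc ≈ 1239.842 keV·pm (i.e. 1239.842 eV·nm)

For E = 196.0 keV = 196000 eV:
λ = 1239.842 keV·pm / 196.0 keV
λ = 6.3257 pm

Calculate the Compton shift:
Δλ = λ_C(1 - cos(76°)) = 2.4263 × 0.7581
Δλ = 1.8393 pm

Final wavelength:
λ' = 6.3257 + 1.8393 = 8.1651 pm

Final energy:
E' = hc/λ' = 1239.842 / 8.1651 = 151.8473 keV

(Intermediate values are shown rounded; full precision is carried through to the final answer.)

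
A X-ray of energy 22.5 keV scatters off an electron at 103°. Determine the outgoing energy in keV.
21.3485 keV

First convert energy to wavelength:
λ = hc/E, with hc ≈ 1239.842 keV·pm (i.e. 1239.842 eV·nm)

For E = 22.5 keV = 22500 eV:
λ = 1239.842 keV·pm / 22.5 keV
λ = 55.1041 pm

Calculate the Compton shift:
Δλ = λ_C(1 - cos(103°)) = 2.4263 × 1.2250
Δλ = 2.9721 pm

Final wavelength:
λ' = 55.1041 + 2.9721 = 58.0762 pm

Final energy:
E' = hc/λ' = 1239.842 / 58.0762 = 21.3485 keV

(Intermediate values are shown rounded; full precision is carried through to the final answer.)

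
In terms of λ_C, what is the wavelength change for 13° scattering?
0.0256 λ_C

The Compton shift formula is:
Δλ = λ_C(1 - cos θ)

Dividing both sides by λ_C:
Δλ/λ_C = 1 - cos θ

For θ = 13°:
Δλ/λ_C = 1 - cos(13°)
Δλ/λ_C = 1 - 0.9744
Δλ/λ_C = 0.0256

This means the shift is 0.0256 × λ_C = 0.0622 pm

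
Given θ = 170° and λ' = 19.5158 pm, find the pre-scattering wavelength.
14.7000 pm

From λ' = λ + Δλ, we have λ = λ' - Δλ

First calculate the Compton shift:
Δλ = λ_C(1 - cos θ)
Δλ = 2.4263 × (1 - cos(170°))
Δλ = 2.4263 × 1.9848
Δλ = 4.8158 pm

Initial wavelength:
λ = λ' - Δλ
λ = 19.5158 - 4.8158
λ = 14.7000 pm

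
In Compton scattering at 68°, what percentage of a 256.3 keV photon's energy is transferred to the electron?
0.2388 (or 23.88%)

Calculate initial and final photon energies:

Initial: E₀ = 256.3 keV → λ₀ = 4.8375 pm
Compton shift: Δλ = 1.5174 pm
Final wavelength: λ' = 6.3549 pm
Final energy: E' = 195.1013 keV

Fractional energy loss:
(E₀ - E')/E₀ = (256.3000 - 195.1013)/256.3000
= 61.1987/256.3000
= 0.2388
= 23.88%

(Intermediate values are shown rounded; full precision is carried through to the final answer.)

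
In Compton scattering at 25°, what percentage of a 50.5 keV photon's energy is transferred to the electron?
0.0092 (or 0.92%)

Calculate initial and final photon energies:

Initial: E₀ = 50.5 keV → λ₀ = 24.5513 pm
Compton shift: Δλ = 0.2273 pm
Final wavelength: λ' = 24.7787 pm
Final energy: E' = 50.0367 keV

Fractional energy loss:
(E₀ - E')/E₀ = (50.5000 - 50.0367)/50.5000
= 0.4633/50.5000
= 0.0092
= 0.92%

(Intermediate values are shown rounded; full precision is carried through to the final answer.)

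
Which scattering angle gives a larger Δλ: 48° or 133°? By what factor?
133° produces the larger shift by a factor of 5.084

Calculate both shifts using Δλ = λ_C(1 - cos θ):

For θ₁ = 48°:
Δλ₁ = 2.4263 × (1 - cos(48°))
Δλ₁ = 2.4263 × 0.3309
Δλ₁ = 0.8028 pm

For θ₂ = 133°:
Δλ₂ = 2.4263 × (1 - cos(133°))
Δλ₂ = 2.4263 × 1.6820
Δλ₂ = 4.0810 pm

The 133° angle produces the larger shift.
Ratio: 4.0810/0.8028 = 5.084

(Intermediate values are shown rounded; full precision is carried through to the final answer.)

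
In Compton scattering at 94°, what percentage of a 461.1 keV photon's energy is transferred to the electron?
0.4912 (or 49.12%)

Calculate initial and final photon energies:

Initial: E₀ = 461.1 keV → λ₀ = 2.6889 pm
Compton shift: Δλ = 2.5956 pm
Final wavelength: λ' = 5.2844 pm
Final energy: E' = 234.6213 keV

Fractional energy loss:
(E₀ - E')/E₀ = (461.1000 - 234.6213)/461.1000
= 226.4787/461.1000
= 0.4912
= 49.12%

(Intermediate values are shown rounded; full precision is carried through to the final answer.)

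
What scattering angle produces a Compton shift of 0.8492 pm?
49.46°

From the Compton formula Δλ = λ_C(1 - cos θ), we can solve for θ:

cos θ = 1 - Δλ/λ_C

Given:
- Δλ = 0.8492 pm
- λ_C = h/(m_e·c) ≈ 2.42631024 pm

cos θ = 1 - 0.8492/2.42631024
cos θ = 1 - 0.349996
cos θ = 0.650004

θ = arccos(0.650004)
θ = 49.46°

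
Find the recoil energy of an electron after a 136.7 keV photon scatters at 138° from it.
43.4733 keV

By energy conservation: K_e = E_initial - E_final

First find the scattered photon energy:
Initial wavelength: λ = hc/E = 9.0698 pm
Compton shift: Δλ = λ_C(1 - cos(138°)) = 4.2294 pm
Final wavelength: λ' = 9.0698 + 4.2294 = 13.2992 pm
Final photon energy: E' = hc/λ' = 93.2267 keV

Electron kinetic energy:
K_e = E - E' = 136.7000 - 93.2267 = 43.4733 keV

(Intermediate values are shown rounded; full precision is carried through to the final answer.)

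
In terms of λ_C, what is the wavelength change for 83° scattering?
0.8781 λ_C

The Compton shift formula is:
Δλ = λ_C(1 - cos θ)

Dividing both sides by λ_C:
Δλ/λ_C = 1 - cos θ

For θ = 83°:
Δλ/λ_C = 1 - cos(83°)
Δλ/λ_C = 1 - 0.1219
Δλ/λ_C = 0.8781

This means the shift is 0.8781 × λ_C = 2.1306 pm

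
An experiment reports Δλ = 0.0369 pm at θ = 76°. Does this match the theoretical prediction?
No, inconsistent

Calculate the expected shift for θ = 76°:

Δλ_expected = λ_C(1 - cos(76°))
Δλ_expected = 2.4263 × (1 - cos(76°))
Δλ_expected = 2.4263 × 0.7581
Δλ_expected = 1.8393 pm

Given shift: 0.0369 pm
Expected shift: 1.8393 pm
Difference: 1.8025 pm

The values do not match. The given shift corresponds to θ ≈ 10.0°, not 76°.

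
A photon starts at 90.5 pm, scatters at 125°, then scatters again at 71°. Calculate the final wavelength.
95.9544 pm

Apply Compton shift twice:

First scattering at θ₁ = 125°:
Δλ₁ = λ_C(1 - cos(125°))
Δλ₁ = 2.4263 × 1.5736
Δλ₁ = 3.8180 pm

After first scattering:
λ₁ = 90.5 + 3.8180 = 94.3180 pm

Second scattering at θ₂ = 71°:
Δλ₂ = λ_C(1 - cos(71°))
Δλ₂ = 2.4263 × 0.6744
Δλ₂ = 1.6364 pm

Final wavelength:
λ₂ = 94.3180 + 1.6364 = 95.9544 pm

Total shift: Δλ_total = 3.8180 + 1.6364 = 5.4544 pm

(Intermediate values are shown rounded; full precision is carried through to the final answer.)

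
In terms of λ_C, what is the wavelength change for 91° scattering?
1.0175 λ_C

The Compton shift formula is:
Δλ = λ_C(1 - cos θ)

Dividing both sides by λ_C:
Δλ/λ_C = 1 - cos θ

For θ = 91°:
Δλ/λ_C = 1 - cos(91°)
Δλ/λ_C = 1 - -0.0175
Δλ/λ_C = 1.0175

This means the shift is 1.0175 × λ_C = 2.4687 pm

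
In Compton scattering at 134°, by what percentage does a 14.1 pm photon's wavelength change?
29.1615%

Calculate the Compton shift:
Δλ = λ_C(1 - cos(134°))
Δλ = 2.4263 × (1 - cos(134°))
Δλ = 2.4263 × 1.6947
Δλ = 4.1118 pm

Percentage change:
(Δλ/λ₀) × 100 = (4.1118/14.1) × 100
= 29.1615%

(Intermediate values are shown rounded; full precision is carried through to the final answer.)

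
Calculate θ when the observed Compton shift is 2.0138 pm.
80.21°

From the Compton formula Δλ = λ_C(1 - cos θ), we can solve for θ:

cos θ = 1 - Δλ/λ_C

Given:
- Δλ = 2.0138 pm
- λ_C = h/(m_e·c) ≈ 2.42631024 pm

cos θ = 1 - 2.0138/2.42631024
cos θ = 1 - 0.829985
cos θ = 0.170015

θ = arccos(0.170015)
θ = 80.21°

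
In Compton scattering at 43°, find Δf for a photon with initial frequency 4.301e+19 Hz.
3.678e+18 Hz (decrease)

Convert frequency to wavelength (c = 299792458 m/s):
λ₀ = c/f₀ = 299792458/4.301e+19 = 6.9702966e-12 m = 6.9703 pm

Calculate Compton shift:
Δλ = λ_C(1 - cos(43°)) = 0.6518 pm

Final wavelength:
λ' = λ₀ + Δλ = 6.9703 + 0.6518 = 7.6221 pm

Final frequency:
f' = c/λ' = 299792458/7.6221159e-12 = 3.9331921e+19 Hz

Frequency shift (decrease):
Δf = f₀ - f' = 4.301e+19 - 3.9331921e+19 = 3.678e+18 Hz

(Intermediate values are shown rounded; full precision is carried through to the final answer.)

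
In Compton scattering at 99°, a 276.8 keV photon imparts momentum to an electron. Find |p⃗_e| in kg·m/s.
1.8538e-22 kg·m/s

The electron is initially at rest, so by conservation of momentum:
p⃗_e = p⃗₀ − p⃗'  (incident photon momentum minus scattered photon momentum)

Photon momentum magnitudes (p = h/λ = E/c):
λ₀ = hc/E₀ = 4.4792 pm → p₀ = h/λ₀ = 1.4793e-22 kg·m/s
Δλ = λ_C(1 − cos 99°) = 2.8059 pm
λ' = 7.2851 pm → p' = h/λ' = 9.0954e-23 kg·m/s

The scattered photon makes angle θ = 99° with the incident direction, so by the law of cosines:
|p⃗_e|² = p₀² + p'² − 2p₀p'cos θ
|p⃗_e|² = (1.4793e-22)² + (9.0954e-23)² − 2·1.4793e-22·9.0954e-23·cos(99°)
|p⃗_e| = 1.8538e-22 kg·m/s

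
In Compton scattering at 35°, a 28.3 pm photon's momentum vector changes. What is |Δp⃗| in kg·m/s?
1.3978e-23 kg·m/s

Photon momentum magnitude is p = h/λ.

Initial momentum:
p₀ = h/λ = 6.6261e-34/2.8300e-11 = 2.3414e-23 kg·m/s

After scattering:
λ' = λ + Δλ = 28.3 + 0.4388 = 28.7388 pm
p' = h/λ' = 6.6261e-34/2.8739e-11 = 2.3056e-23 kg·m/s

Momentum is a vector; the scattered photon's direction makes angle θ = 35° with the incident direction. The magnitude of the vector change Δp⃗ = p⃗₀ − p⃗' is found from the law of cosines:
|Δp⃗|² = p₀² + p'² − 2p₀p'cos θ
|Δp⃗|² = (2.3414e-23)² + (2.3056e-23)² − 2·2.3414e-23·2.3056e-23·cos(35°)
|Δp⃗| = 1.3978e-23 kg·m/s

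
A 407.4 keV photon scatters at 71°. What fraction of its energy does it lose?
0.3497 (or 34.97%)

Calculate initial and final photon energies:

Initial: E₀ = 407.4 keV → λ₀ = 3.0433 pm
Compton shift: Δλ = 1.6364 pm
Final wavelength: λ' = 4.6797 pm
Final energy: E' = 264.9413 keV

Fractional energy loss:
(E₀ - E')/E₀ = (407.4000 - 264.9413)/407.4000
= 142.4587/407.4000
= 0.3497
= 34.97%

(Intermediate values are shown rounded; full precision is carried through to the final answer.)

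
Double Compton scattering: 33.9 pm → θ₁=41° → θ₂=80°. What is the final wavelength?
36.5001 pm

Apply Compton shift twice:

First scattering at θ₁ = 41°:
Δλ₁ = λ_C(1 - cos(41°))
Δλ₁ = 2.4263 × 0.2453
Δλ₁ = 0.5952 pm

After first scattering:
λ₁ = 33.9 + 0.5952 = 34.4952 pm

Second scattering at θ₂ = 80°:
Δλ₂ = λ_C(1 - cos(80°))
Δλ₂ = 2.4263 × 0.8264
Δλ₂ = 2.0050 pm

Final wavelength:
λ₂ = 34.4952 + 2.0050 = 36.5001 pm

Total shift: Δλ_total = 0.5952 + 2.0050 = 2.6001 pm

(Intermediate values are shown rounded; full precision is carried through to the final answer.)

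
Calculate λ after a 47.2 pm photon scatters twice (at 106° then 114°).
53.7083 pm

Apply Compton shift twice:

First scattering at θ₁ = 106°:
Δλ₁ = λ_C(1 - cos(106°))
Δλ₁ = 2.4263 × 1.2756
Δλ₁ = 3.0951 pm

After first scattering:
λ₁ = 47.2 + 3.0951 = 50.2951 pm

Second scattering at θ₂ = 114°:
Δλ₂ = λ_C(1 - cos(114°))
Δλ₂ = 2.4263 × 1.4067
Δλ₂ = 3.4132 pm

Final wavelength:
λ₂ = 50.2951 + 3.4132 = 53.7083 pm

Total shift: Δλ_total = 3.0951 + 3.4132 = 6.5083 pm

(Intermediate values are shown rounded; full precision is carried through to the final answer.)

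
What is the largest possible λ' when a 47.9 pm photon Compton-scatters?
52.7526 pm (at θ = 180°)

The Compton shift is Δλ = λ_C(1 − cos θ).

Since cos θ ranges from −1 to 1, the factor (1 − cos θ) ranges from 0 to 2; the maximum shift occurs at θ = 180° (backscattering):
Δλ_max = 2λ_C = 2 × 2.4263 pm = 4.8526 pm

Maximum scattered wavelength:
λ'_max = λ₀ + Δλ_max = 47.9 + 4.8526 = 52.7526 pm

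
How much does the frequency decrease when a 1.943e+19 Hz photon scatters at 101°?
3.065e+18 Hz (decrease)

Convert frequency to wavelength (c = 299792458 m/s):
λ₀ = c/f₀ = 299792458/1.943e+19 = 1.5429360e-11 m = 15.4294 pm

Calculate Compton shift:
Δλ = λ_C(1 - cos(101°)) = 2.8893 pm

Final wavelength:
λ' = λ₀ + Δλ = 15.4294 + 2.8893 = 18.3186 pm

Final frequency:
f' = c/λ' = 299792458/1.8318632e-11 = 1.6365439e+19 Hz

Frequency shift (decrease):
Δf = f₀ - f' = 1.943e+19 - 1.6365439e+19 = 3.065e+18 Hz

(Intermediate values are shown rounded; full precision is carried through to the final answer.)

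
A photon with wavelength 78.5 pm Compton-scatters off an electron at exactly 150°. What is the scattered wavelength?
83.0276 pm

Using the Compton formula: λ' = λ + λ_C(1 − cos θ)

For θ = 150°, cos θ = -√3/2 (exact) ≈ -0.8660, so:
1 − cos 150° = 1 − (-√3/2) ≈ 1.8660

Δλ = λ_C × 1.8660 = 2.4263 × 1.8660 = 4.5276 pm

λ' = 78.5 + 4.5276 = 83.0276 pm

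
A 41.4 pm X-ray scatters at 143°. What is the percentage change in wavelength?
10.5412%

Calculate the Compton shift:
Δλ = λ_C(1 - cos(143°))
Δλ = 2.4263 × (1 - cos(143°))
Δλ = 2.4263 × 1.7986
Δλ = 4.3640 pm

Percentage change:
(Δλ/λ₀) × 100 = (4.3640/41.4) × 100
= 10.5412%

(Intermediate values are shown rounded; full precision is carried through to the final answer.)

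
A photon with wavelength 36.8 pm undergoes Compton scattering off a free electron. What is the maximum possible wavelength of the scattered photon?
41.6526 pm (at θ = 180°)

The Compton shift is Δλ = λ_C(1 − cos θ).

Since cos θ ranges from −1 to 1, the factor (1 − cos θ) ranges from 0 to 2; the maximum shift occurs at θ = 180° (backscattering):
Δλ_max = 2λ_C = 2 × 2.4263 pm = 4.8526 pm

Maximum scattered wavelength:
λ'_max = λ₀ + Δλ_max = 36.8 + 4.8526 = 41.6526 pm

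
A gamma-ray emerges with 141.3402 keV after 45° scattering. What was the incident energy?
153.8000 keV

Convert final energy to wavelength (hc ≈ 1239.842 keV·pm):
λ' = hc/E' = 1239.842 / 141.3402 = 8.7720 pm

Calculate the Compton shift:
Δλ = λ_C(1 - cos(45°))
Δλ = 2.4263 × (1 - cos(45°))
Δλ = 0.7106 pm

Initial wavelength:
λ = λ' - Δλ = 8.7720 - 0.7106 = 8.0614 pm

Initial energy:
E = hc/λ = 1239.842 / 8.0614 = 153.8000 keV

(Intermediate values are shown rounded; full precision is carried through to the final answer.)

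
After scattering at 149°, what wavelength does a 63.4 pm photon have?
67.9061 pm

Using the Compton scattering formula:
λ' = λ + Δλ = λ + λ_C(1 - cos θ)

Given:
- Initial wavelength λ = 63.4 pm
- Scattering angle θ = 149°
- Compton wavelength λ_C ≈ 2.4263 pm

Calculate the shift:
Δλ = 2.4263 × (1 - cos(149°))
Δλ = 2.4263 × 1.8572
Δλ = 4.5061 pm

Final wavelength:
λ' = 63.4 + 4.5061 = 67.9061 pm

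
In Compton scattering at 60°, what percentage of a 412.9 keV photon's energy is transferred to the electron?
0.2878 (or 28.78%)

Calculate initial and final photon energies:

Initial: E₀ = 412.9 keV → λ₀ = 3.0028 pm
Compton shift: Δλ = 1.2132 pm
Final wavelength: λ' = 4.2159 pm
Final energy: E' = 294.0857 keV

Fractional energy loss:
(E₀ - E')/E₀ = (412.9000 - 294.0857)/412.9000
= 118.8143/412.9000
= 0.2878
= 28.78%

(Intermediate values are shown rounded; full precision is carried through to the final answer.)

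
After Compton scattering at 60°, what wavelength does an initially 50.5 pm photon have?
51.7132 pm

Using the Compton formula: λ' = λ + λ_C(1 − cos θ)

For θ = 60°, cos θ = 1/2 (exact) = 0.5000, so:
1 − cos 60° = 1 − (1/2) = 0.5000

Δλ = λ_C × 0.5000 = 2.4263 × 0.5000 = 1.2132 pm

λ' = 50.5 + 1.2132 = 51.7132 pm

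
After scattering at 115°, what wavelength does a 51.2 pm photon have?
54.6517 pm

Using the Compton scattering formula:
λ' = λ + Δλ = λ + λ_C(1 - cos θ)

Given:
- Initial wavelength λ = 51.2 pm
- Scattering angle θ = 115°
- Compton wavelength λ_C ≈ 2.4263 pm

Calculate the shift:
Δλ = 2.4263 × (1 - cos(115°))
Δλ = 2.4263 × 1.4226
Δλ = 3.4517 pm

Final wavelength:
λ' = 51.2 + 3.4517 = 54.6517 pm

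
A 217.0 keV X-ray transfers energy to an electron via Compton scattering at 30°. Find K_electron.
11.6813 keV

By energy conservation: K_e = E_initial - E_final

First find the scattered photon energy:
Initial wavelength: λ = hc/E = 5.7136 pm
Compton shift: Δλ = λ_C(1 - cos(30°)) = 0.3251 pm
Final wavelength: λ' = 5.7136 + 0.3251 = 6.0386 pm
Final photon energy: E' = hc/λ' = 205.3187 keV

Electron kinetic energy:
K_e = E - E' = 217.0000 - 205.3187 = 11.6813 keV

(Intermediate values are shown rounded; full precision is carried through to the final answer.)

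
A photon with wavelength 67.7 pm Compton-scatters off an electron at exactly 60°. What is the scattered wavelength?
68.9132 pm

Using the Compton formula: λ' = λ + λ_C(1 − cos θ)

For θ = 60°, cos θ = 1/2 (exact) = 0.5000, so:
1 − cos 60° = 1 − (1/2) = 0.5000

Δλ = λ_C × 0.5000 = 2.4263 × 0.5000 = 1.2132 pm

λ' = 67.7 + 1.2132 = 68.9132 pm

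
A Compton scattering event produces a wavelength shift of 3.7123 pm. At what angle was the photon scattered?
122.01°

From the Compton formula Δλ = λ_C(1 - cos θ), we can solve for θ:

cos θ = 1 - Δλ/λ_C

Given:
- Δλ = 3.7123 pm
- λ_C = h/(m_e·c) ≈ 2.42631024 pm

cos θ = 1 - 3.7123/2.42631024
cos θ = 1 - 1.530019
cos θ = -0.530019

θ = arccos(-0.530019)
θ = 122.01°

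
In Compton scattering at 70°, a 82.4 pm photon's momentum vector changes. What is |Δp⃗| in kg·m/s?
9.1378e-24 kg·m/s

Photon momentum magnitude is p = h/λ.

Initial momentum:
p₀ = h/λ = 6.6261e-34/8.2400e-11 = 8.0413e-24 kg·m/s

After scattering:
λ' = λ + Δλ = 82.4 + 1.5965 = 83.9965 pm
p' = h/λ' = 6.6261e-34/8.3996e-11 = 7.8885e-24 kg·m/s

Momentum is a vector; the scattered photon's direction makes angle θ = 70° with the incident direction. The magnitude of the vector change Δp⃗ = p⃗₀ − p⃗' is found from the law of cosines:
|Δp⃗|² = p₀² + p'² − 2p₀p'cos θ
|Δp⃗|² = (8.0413e-24)² + (7.8885e-24)² − 2·8.0413e-24·7.8885e-24·cos(70°)
|Δp⃗| = 9.1378e-24 kg·m/s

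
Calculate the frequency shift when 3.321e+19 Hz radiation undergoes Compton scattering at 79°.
5.933e+18 Hz (decrease)

Convert frequency to wavelength (c = 299792458 m/s):
λ₀ = c/f₀ = 299792458/3.321e+19 = 9.0271743e-12 m = 9.0272 pm

Calculate Compton shift:
Δλ = λ_C(1 - cos(79°)) = 1.9633 pm

Final wavelength:
λ' = λ₀ + Δλ = 9.0272 + 1.9633 = 10.9905 pm

Final frequency:
f' = c/λ' = 299792458/1.0990523e-11 = 2.7277361e+19 Hz

Frequency shift (decrease):
Δf = f₀ - f' = 3.321e+19 - 2.7277361e+19 = 5.933e+18 Hz

(Intermediate values are shown rounded; full precision is carried through to the final answer.)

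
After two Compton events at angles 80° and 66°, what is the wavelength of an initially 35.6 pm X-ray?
39.0444 pm

Apply Compton shift twice:

First scattering at θ₁ = 80°:
Δλ₁ = λ_C(1 - cos(80°))
Δλ₁ = 2.4263 × 0.8264
Δλ₁ = 2.0050 pm

After first scattering:
λ₁ = 35.6 + 2.0050 = 37.6050 pm

Second scattering at θ₂ = 66°:
Δλ₂ = λ_C(1 - cos(66°))
Δλ₂ = 2.4263 × 0.5933
Δλ₂ = 1.4394 pm

Final wavelength:
λ₂ = 37.6050 + 1.4394 = 39.0444 pm

Total shift: Δλ_total = 2.0050 + 1.4394 = 3.4444 pm

(Intermediate values are shown rounded; full precision is carried through to the final answer.)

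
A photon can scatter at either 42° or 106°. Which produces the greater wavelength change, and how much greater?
106° produces the larger shift by a factor of 4.966

Calculate both shifts using Δλ = λ_C(1 - cos θ):

For θ₁ = 42°:
Δλ₁ = 2.4263 × (1 - cos(42°))
Δλ₁ = 2.4263 × 0.2569
Δλ₁ = 0.6232 pm

For θ₂ = 106°:
Δλ₂ = 2.4263 × (1 - cos(106°))
Δλ₂ = 2.4263 × 1.2756
Δλ₂ = 3.0951 pm

The 106° angle produces the larger shift.
Ratio: 3.0951/0.6232 = 4.966

(Intermediate values are shown rounded; full precision is carried through to the final answer.)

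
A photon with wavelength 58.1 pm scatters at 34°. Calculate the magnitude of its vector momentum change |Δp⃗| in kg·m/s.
6.6456e-24 kg·m/s

Photon momentum magnitude is p = h/λ.

Initial momentum:
p₀ = h/λ = 6.6261e-34/5.8100e-11 = 1.1405e-23 kg·m/s

After scattering:
λ' = λ + Δλ = 58.1 + 0.4148 = 58.5148 pm
p' = h/λ' = 6.6261e-34/5.8515e-11 = 1.1324e-23 kg·m/s

Momentum is a vector; the scattered photon's direction makes angle θ = 34° with the incident direction. The magnitude of the vector change Δp⃗ = p⃗₀ − p⃗' is found from the law of cosines:
|Δp⃗|² = p₀² + p'² − 2p₀p'cos θ
|Δp⃗|² = (1.1405e-23)² + (1.1324e-23)² − 2·1.1405e-23·1.1324e-23·cos(34°)
|Δp⃗| = 6.6456e-24 kg·m/s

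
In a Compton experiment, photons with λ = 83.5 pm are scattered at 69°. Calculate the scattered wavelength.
85.0568 pm

Using the Compton scattering formula:
λ' = λ + Δλ = λ + λ_C(1 - cos θ)

Given:
- Initial wavelength λ = 83.5 pm
- Scattering angle θ = 69°
- Compton wavelength λ_C ≈ 2.4263 pm

Calculate the shift:
Δλ = 2.4263 × (1 - cos(69°))
Δλ = 2.4263 × 0.6416
Δλ = 1.5568 pm

Final wavelength:
λ' = 83.5 + 1.5568 = 85.0568 pm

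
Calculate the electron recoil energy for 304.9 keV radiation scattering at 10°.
2.7390 keV

By energy conservation: K_e = E_initial - E_final

First find the scattered photon energy:
Initial wavelength: λ = hc/E = 4.0664 pm
Compton shift: Δλ = λ_C(1 - cos(10°)) = 0.0369 pm
Final wavelength: λ' = 4.0664 + 0.0369 = 4.1033 pm
Final photon energy: E' = hc/λ' = 302.1610 keV

Electron kinetic energy:
K_e = E - E' = 304.9000 - 302.1610 = 2.7390 keV

(Intermediate values are shown rounded; full precision is carried through to the final answer.)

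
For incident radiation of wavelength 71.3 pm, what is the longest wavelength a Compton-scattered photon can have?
76.1526 pm (at θ = 180°)

The Compton shift is Δλ = λ_C(1 − cos θ).

Since cos θ ranges from −1 to 1, the factor (1 − cos θ) ranges from 0 to 2; the maximum shift occurs at θ = 180° (backscattering):
Δλ_max = 2λ_C = 2 × 2.4263 pm = 4.8526 pm

Maximum scattered wavelength:
λ'_max = λ₀ + Δλ_max = 71.3 + 4.8526 = 76.1526 pm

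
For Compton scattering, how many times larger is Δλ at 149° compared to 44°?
149° produces the larger shift by a factor of 6.617

Calculate both shifts using Δλ = λ_C(1 - cos θ):

For θ₁ = 44°:
Δλ₁ = 2.4263 × (1 - cos(44°))
Δλ₁ = 2.4263 × 0.2807
Δλ₁ = 0.6810 pm

For θ₂ = 149°:
Δλ₂ = 2.4263 × (1 - cos(149°))
Δλ₂ = 2.4263 × 1.8572
Δλ₂ = 4.5061 pm

The 149° angle produces the larger shift.
Ratio: 4.5061/0.6810 = 6.617

(Intermediate values are shown rounded; full precision is carried through to the final answer.)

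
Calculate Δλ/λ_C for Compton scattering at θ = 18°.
0.0489 λ_C

The Compton shift formula is:
Δλ = λ_C(1 - cos θ)

Dividing both sides by λ_C:
Δλ/λ_C = 1 - cos θ

For θ = 18°:
Δλ/λ_C = 1 - cos(18°)
Δλ/λ_C = 1 - 0.9511
Δλ/λ_C = 0.0489

This means the shift is 0.0489 × λ_C = 0.1188 pm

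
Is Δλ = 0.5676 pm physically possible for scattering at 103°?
No, inconsistent

Calculate the expected shift for θ = 103°:

Δλ_expected = λ_C(1 - cos(103°))
Δλ_expected = 2.4263 × (1 - cos(103°))
Δλ_expected = 2.4263 × 1.2250
Δλ_expected = 2.9721 pm

Given shift: 0.5676 pm
Expected shift: 2.9721 pm
Difference: 2.4045 pm

The values do not match. The given shift corresponds to θ ≈ 40.0°, not 103°.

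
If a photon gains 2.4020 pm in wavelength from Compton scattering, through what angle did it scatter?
89.43°

From the Compton formula Δλ = λ_C(1 - cos θ), we can solve for θ:

cos θ = 1 - Δλ/λ_C

Given:
- Δλ = 2.4020 pm
- λ_C = h/(m_e·c) ≈ 2.42631024 pm

cos θ = 1 - 2.4020/2.42631024
cos θ = 1 - 0.989981
cos θ = 0.010019

θ = arccos(0.010019)
θ = 89.43°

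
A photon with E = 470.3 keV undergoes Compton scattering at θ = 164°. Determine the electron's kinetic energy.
302.6384 keV

By energy conservation: K_e = E_initial - E_final

First find the scattered photon energy:
Initial wavelength: λ = hc/E = 2.6363 pm
Compton shift: Δλ = λ_C(1 - cos(164°)) = 4.7586 pm
Final wavelength: λ' = 2.6363 + 4.7586 = 7.3949 pm
Final photon energy: E' = hc/λ' = 167.6616 keV

Electron kinetic energy:
K_e = E - E' = 470.3000 - 167.6616 = 302.6384 keV

(Intermediate values are shown rounded; full precision is carried through to the final answer.)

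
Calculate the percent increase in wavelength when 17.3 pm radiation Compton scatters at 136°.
24.1136%

Calculate the Compton shift:
Δλ = λ_C(1 - cos(136°))
Δλ = 2.4263 × (1 - cos(136°))
Δλ = 2.4263 × 1.7193
Δλ = 4.1717 pm

Percentage change:
(Δλ/λ₀) × 100 = (4.1717/17.3) × 100
= 24.1136%

(Intermediate values are shown rounded; full precision is carried through to the final answer.)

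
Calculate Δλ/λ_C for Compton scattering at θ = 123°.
1.5446 λ_C

The Compton shift formula is:
Δλ = λ_C(1 - cos θ)

Dividing both sides by λ_C:
Δλ/λ_C = 1 - cos θ

For θ = 123°:
Δλ/λ_C = 1 - cos(123°)
Δλ/λ_C = 1 - -0.5446
Δλ/λ_C = 1.5446

This means the shift is 1.5446 × λ_C = 3.7478 pm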